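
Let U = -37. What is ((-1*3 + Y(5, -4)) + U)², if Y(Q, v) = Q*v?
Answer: 3600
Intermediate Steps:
((-1*3 + Y(5, -4)) + U)² = ((-1*3 + 5*(-4)) - 37)² = ((-3 - 20) - 37)² = (-23 - 37)² = (-60)² = 3600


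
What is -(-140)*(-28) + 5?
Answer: -3915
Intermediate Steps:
-(-140)*(-28) + 5 = -70*56 + 5 = -3920 + 5 = -3915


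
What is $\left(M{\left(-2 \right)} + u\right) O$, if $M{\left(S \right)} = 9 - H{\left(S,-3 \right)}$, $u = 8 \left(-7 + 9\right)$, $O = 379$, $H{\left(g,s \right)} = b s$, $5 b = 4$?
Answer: $\frac{51923}{5} \approx 10385.0$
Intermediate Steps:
$b = \frac{4}{5}$ ($b = \frac{1}{5} \cdot 4 = \frac{4}{5} \approx 0.8$)
$H{\left(g,s \right)} = \frac{4 s}{5}$
$u = 16$ ($u = 8 \cdot 2 = 16$)
$M{\left(S \right)} = \frac{57}{5}$ ($M{\left(S \right)} = 9 - \frac{4}{5} \left(-3\right) = 9 - - \frac{12}{5} = 9 + \frac{12}{5} = \frac{57}{5}$)
$\left(M{\left(-2 \right)} + u\right) O = \left(\frac{57}{5} + 16\right) 379 = \frac{137}{5} \cdot 379 = \frac{51923}{5}$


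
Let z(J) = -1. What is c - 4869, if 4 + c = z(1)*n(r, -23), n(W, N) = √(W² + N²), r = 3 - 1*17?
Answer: -4873 - 5*√29 ≈ -4899.9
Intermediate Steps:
r = -14 (r = 3 - 17 = -14)
n(W, N) = √(N² + W²)
c = -4 - 5*√29 (c = -4 - √((-23)² + (-14)²) = -4 - √(529 + 196) = -4 - √725 = -4 - 5*√29 ≈ -30.926)
c - 4869 = (-4 - 5*√29) - 4869 = -4873 - 5*√29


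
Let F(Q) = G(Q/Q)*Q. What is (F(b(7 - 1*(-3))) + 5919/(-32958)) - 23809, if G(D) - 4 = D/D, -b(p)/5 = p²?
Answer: -289032647/10986 ≈ -26309.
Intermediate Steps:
b(p) = -5*p²
G(D) = 5 (G(D) = 4 + D/D = 4 + 1 = 5)
F(Q) = 5*Q
(F(b(7 - 1*(-3))) + 5919/(-32958)) - 23809 = (5*(-5*(7 - 1*(-3))²) + 5919/(-32958)) - 23809 = (5*(-5*(7 + 3)²) + 5919*(-1/32958)) - 23809 = (5*(-5*10²) - 1973/10986) - 23809 = (5*(-5*100) - 1973/10986) - 23809 = (5*(-500) - 1973/10986) - 23809 = (-2500 - 1973/10986) - 23809 = -27466973/10986 - 23809 = -289032647/10986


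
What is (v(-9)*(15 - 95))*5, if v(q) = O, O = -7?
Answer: 2800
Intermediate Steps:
v(q) = -7
(v(-9)*(15 - 95))*5 = -7*(15 - 95)*5 = -7*(-80)*5 = 560*5 = 2800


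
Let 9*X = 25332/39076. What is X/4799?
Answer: 2111/140644293 ≈ 1.5010e-5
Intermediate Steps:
X = 2111/29307 (X = (25332/39076)/9 = (25332*(1/39076))/9 = (⅑)*(6333/9769) = 2111/29307 ≈ 0.072031)
X/4799 = (2111/29307)/4799 = (2111/29307)*(1/4799) = 2111/140644293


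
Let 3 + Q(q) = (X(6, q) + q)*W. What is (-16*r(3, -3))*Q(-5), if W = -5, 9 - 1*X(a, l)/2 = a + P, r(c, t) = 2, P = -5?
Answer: 1856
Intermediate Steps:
X(a, l) = 28 - 2*a (X(a, l) = 18 - 2*(a - 5) = 18 - 2*(-5 + a) = 18 + (10 - 2*a) = 28 - 2*a)
Q(q) = -83 - 5*q (Q(q) = -3 + ((28 - 2*6) + q)*(-5) = -3 + ((28 - 12) + q)*(-5) = -3 + (16 + q)*(-5) = -3 + (-80 - 5*q) = -83 - 5*q)
(-16*r(3, -3))*Q(-5) = (-16*2)*(-83 - 5*(-5)) = -32*(-83 + 25) = -32*(-58) = 1856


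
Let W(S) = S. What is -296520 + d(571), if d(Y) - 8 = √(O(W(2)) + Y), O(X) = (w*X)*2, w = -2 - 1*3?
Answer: -296512 + √551 ≈ -2.9649e+5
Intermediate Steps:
w = -5 (w = -2 - 3 = -5)
O(X) = -10*X (O(X) = -5*X*2 = -10*X)
d(Y) = 8 + √(-20 + Y) (d(Y) = 8 + √(-10*2 + Y) = 8 + √(-20 + Y))
-296520 + d(571) = -296520 + (8 + √(-20 + 571)) = -296520 + (8 + √551) = -296512 + √551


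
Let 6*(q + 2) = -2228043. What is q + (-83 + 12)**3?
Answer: -1458507/2 ≈ -7.2925e+5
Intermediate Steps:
q = -742685/2 (q = -2 + (1/6)*(-2228043) = -2 - 742681/2 = -742685/2 ≈ -3.7134e+5)
q + (-83 + 12)**3 = -742685/2 + (-83 + 12)**3 = -742685/2 + (-71)**3 = -742685/2 - 357911 = -1458507/2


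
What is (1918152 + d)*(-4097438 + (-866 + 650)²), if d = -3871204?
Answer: 7911387886664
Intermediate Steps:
(1918152 + d)*(-4097438 + (-866 + 650)²) = (1918152 - 3871204)*(-4097438 + (-866 + 650)²) = -1953052*(-4097438 + (-216)²) = -1953052*(-4097438 + 46656) = -1953052*(-4050782) = 7911387886664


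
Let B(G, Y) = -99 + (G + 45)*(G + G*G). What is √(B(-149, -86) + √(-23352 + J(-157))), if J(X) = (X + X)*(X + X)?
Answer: √(-2293507 + 2*√18811) ≈ 1514.3*I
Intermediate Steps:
J(X) = 4*X² (J(X) = (2*X)*(2*X) = 4*X²)
B(G, Y) = -99 + (45 + G)*(G + G²)
√(B(-149, -86) + √(-23352 + J(-157))) = √((-99 + (-149)³ + 45*(-149) + 46*(-149)²) + √(-23352 + 4*(-157)²)) = √((-99 - 3307949 - 6705 + 46*22201) + √(-23352 + 4*24649)) = √((-99 - 3307949 - 6705 + 1021246) + √(-23352 + 98596)) = √(-2293507 + √75244) = √(-2293507 + 2*√18811)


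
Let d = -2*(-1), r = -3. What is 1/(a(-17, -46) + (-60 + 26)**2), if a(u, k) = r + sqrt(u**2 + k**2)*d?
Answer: 1153/1319789 - 2*sqrt(2405)/1319789 ≈ 0.00079931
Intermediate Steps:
d = 2
a(u, k) = -3 + 2*sqrt(k**2 + u**2) (a(u, k) = -3 + sqrt(u**2 + k**2)*2 = -3 + sqrt(k**2 + u**2)*2 = -3 + 2*sqrt(k**2 + u**2))
1/(a(-17, -46) + (-60 + 26)**2) = 1/((-3 + 2*sqrt((-46)**2 + (-17)**2)) + (-60 + 26)**2) = 1/((-3 + 2*sqrt(2116 + 289)) + (-34)**2) = 1/((-3 + 2*sqrt(2405)) + 1156) = 1/(1153 + 2*sqrt(2405))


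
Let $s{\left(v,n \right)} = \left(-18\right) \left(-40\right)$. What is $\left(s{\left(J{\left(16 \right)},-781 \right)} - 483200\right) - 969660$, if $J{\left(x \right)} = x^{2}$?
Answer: $-1452140$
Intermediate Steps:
$s{\left(v,n \right)} = 720$
$\left(s{\left(J{\left(16 \right)},-781 \right)} - 483200\right) - 969660 = \left(720 - 483200\right) - 969660 = -482480 - 969660 = -1452140$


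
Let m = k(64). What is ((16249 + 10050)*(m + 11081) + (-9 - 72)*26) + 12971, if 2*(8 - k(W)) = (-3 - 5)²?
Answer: 290798908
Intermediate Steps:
k(W) = -24 (k(W) = 8 - (-3 - 5)²/2 = 8 - ½*(-8)² = 8 - ½*64 = 8 - 32 = -24)
m = -24
((16249 + 10050)*(m + 11081) + (-9 - 72)*26) + 12971 = ((16249 + 10050)*(-24 + 11081) + (-9 - 72)*26) + 12971 = (26299*11057 - 81*26) + 12971 = (290788043 - 2106) + 12971 = 290785937 + 12971 = 290798908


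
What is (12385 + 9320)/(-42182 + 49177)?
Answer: 4341/1399 ≈ 3.1029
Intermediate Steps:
(12385 + 9320)/(-42182 + 49177) = 21705/6995 = 21705*(1/6995) = 4341/1399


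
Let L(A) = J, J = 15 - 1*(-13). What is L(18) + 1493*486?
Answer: 725626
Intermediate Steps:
J = 28 (J = 15 + 13 = 28)
L(A) = 28
L(18) + 1493*486 = 28 + 1493*486 = 28 + 725598 = 725626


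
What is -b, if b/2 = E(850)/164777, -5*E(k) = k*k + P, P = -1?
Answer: 1444998/823885 ≈ 1.7539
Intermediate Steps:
E(k) = ⅕ - k²/5 (E(k) = -(k*k - 1)/5 = -(k² - 1)/5 = -(-1 + k²)/5 = ⅕ - k²/5)
b = -1444998/823885 (b = 2*((⅕ - ⅕*850²)/164777) = 2*((⅕ - ⅕*722500)*(1/164777)) = 2*((⅕ - 144500)*(1/164777)) = 2*(-722499/5*1/164777) = 2*(-722499/823885) = -1444998/823885 ≈ -1.7539)
-b = -1*(-1444998/823885) = 1444998/823885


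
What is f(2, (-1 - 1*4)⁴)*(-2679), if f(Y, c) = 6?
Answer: -16074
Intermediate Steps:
f(2, (-1 - 1*4)⁴)*(-2679) = 6*(-2679) = -16074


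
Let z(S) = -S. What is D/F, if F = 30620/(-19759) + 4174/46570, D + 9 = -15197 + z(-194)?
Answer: 6906845784780/671749667 ≈ 10282.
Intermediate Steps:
D = -15012 (D = -9 + (-15197 - 1*(-194)) = -9 + (-15197 + 194) = -9 - 15003 = -15012)
F = -671749667/460088315 (F = 30620*(-1/19759) + 4174*(1/46570) = -30620/19759 + 2087/23285 = -671749667/460088315 ≈ -1.4600)
D/F = -15012/(-671749667/460088315) = -15012*(-460088315/671749667) = 6906845784780/671749667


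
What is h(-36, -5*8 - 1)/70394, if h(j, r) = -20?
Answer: -10/35197 ≈ -0.00028412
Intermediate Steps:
h(-36, -5*8 - 1)/70394 = -20/70394 = -20*1/70394 = -10/35197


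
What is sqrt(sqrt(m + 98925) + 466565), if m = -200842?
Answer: sqrt(466565 + I*sqrt(101917)) ≈ 683.06 + 0.234*I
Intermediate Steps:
sqrt(sqrt(m + 98925) + 466565) = sqrt(sqrt(-200842 + 98925) + 466565) = sqrt(sqrt(-101917) + 466565) = sqrt(I*sqrt(101917) + 466565) = sqrt(466565 + I*sqrt(101917))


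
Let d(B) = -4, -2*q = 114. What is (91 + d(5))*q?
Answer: -4959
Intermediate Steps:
q = -57 (q = -½*114 = -57)
(91 + d(5))*q = (91 - 4)*(-57) = 87*(-57) = -4959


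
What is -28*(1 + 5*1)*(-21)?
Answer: 3528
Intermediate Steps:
-28*(1 + 5*1)*(-21) = -28*(1 + 5)*(-21) = -28*6*(-21) = -168*(-21) = 3528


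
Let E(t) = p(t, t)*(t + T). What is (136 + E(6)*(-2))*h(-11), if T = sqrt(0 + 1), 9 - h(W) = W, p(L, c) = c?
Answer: 1040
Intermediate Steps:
h(W) = 9 - W
T = 1 (T = sqrt(1) = 1)
E(t) = t*(1 + t) (E(t) = t*(t + 1) = t*(1 + t))
(136 + E(6)*(-2))*h(-11) = (136 + (6*(1 + 6))*(-2))*(9 - 1*(-11)) = (136 + (6*7)*(-2))*(9 + 11) = (136 + 42*(-2))*20 = (136 - 84)*20 = 52*20 = 1040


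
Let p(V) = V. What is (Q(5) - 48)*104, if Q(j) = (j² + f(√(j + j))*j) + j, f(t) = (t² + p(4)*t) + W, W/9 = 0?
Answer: 3328 + 2080*√10 ≈ 9905.5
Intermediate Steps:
W = 0 (W = 9*0 = 0)
f(t) = t² + 4*t (f(t) = (t² + 4*t) + 0 = t² + 4*t)
Q(j) = j + j² + √2*j^(3/2)*(4 + √2*√j) (Q(j) = (j² + (√(j + j)*(4 + √(j + j)))*j) + j = (j² + (√(2*j)*(4 + √(2*j)))*j) + j = (j² + ((√2*√j)*(4 + √2*√j))*j) + j = (j² + (√2*√j*(4 + √2*√j))*j) + j = (j² + √2*j^(3/2)*(4 + √2*√j)) + j = j + j² + √2*j^(3/2)*(4 + √2*√j))
(Q(5) - 48)*104 = (5*(1 + 3*5 + 4*√2*√5) - 48)*104 = (5*(1 + 15 + 4*√10) - 48)*104 = (5*(16 + 4*√10) - 48)*104 = ((80 + 20*√10) - 48)*104 = (32 + 20*√10)*104 = 3328 + 2080*√10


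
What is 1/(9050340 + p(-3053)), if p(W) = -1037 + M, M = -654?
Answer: 1/9048649 ≈ 1.1051e-7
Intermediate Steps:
p(W) = -1691 (p(W) = -1037 - 654 = -1691)
1/(9050340 + p(-3053)) = 1/(9050340 - 1691) = 1/9048649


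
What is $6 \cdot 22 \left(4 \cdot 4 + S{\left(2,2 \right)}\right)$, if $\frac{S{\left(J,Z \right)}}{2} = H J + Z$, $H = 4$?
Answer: $4752$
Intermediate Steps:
$S{\left(J,Z \right)} = 2 Z + 8 J$ ($S{\left(J,Z \right)} = 2 \left(4 J + Z\right) = 2 \left(Z + 4 J\right) = 2 Z + 8 J$)
$6 \cdot 22 \left(4 \cdot 4 + S{\left(2,2 \right)}\right) = 6 \cdot 22 \left(4 \cdot 4 + \left(2 \cdot 2 + 8 \cdot 2\right)\right) = 6 \cdot 22 \left(16 + \left(4 + 16\right)\right) = 6 \cdot 22 \left(16 + 20\right) = 6 \cdot 22 \cdot 36 = 6 \cdot 792 = 4752$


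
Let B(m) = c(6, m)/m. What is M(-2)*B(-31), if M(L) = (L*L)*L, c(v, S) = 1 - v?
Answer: -40/31 ≈ -1.2903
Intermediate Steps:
M(L) = L³ (M(L) = L²*L = L³)
B(m) = -5/m (B(m) = (1 - 1*6)/m = (1 - 6)/m = -5/m)
M(-2)*B(-31) = (-2)³*(-5/(-31)) = -(-40)*(-1)/31 = -8*5/31 = -40/31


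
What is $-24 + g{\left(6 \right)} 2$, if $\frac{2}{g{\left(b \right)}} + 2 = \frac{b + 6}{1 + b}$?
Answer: $-38$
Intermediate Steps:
$g{\left(b \right)} = \frac{2}{-2 + \frac{6 + b}{1 + b}}$ ($g{\left(b \right)} = \frac{2}{-2 + \frac{b + 6}{1 + b}} = \frac{2}{-2 + \frac{6 + b}{1 + b}}$)
$-24 + g{\left(6 \right)} 2 = -24 + \frac{2 \left(-1 - 6\right)}{-4 + 6} \cdot 2 = -24 + \frac{2 \left(-1 - 6\right)}{2} \cdot 2 = -24 + 2 \cdot \frac{1}{2} \left(-7\right) 2 = -24 - 14 = -38$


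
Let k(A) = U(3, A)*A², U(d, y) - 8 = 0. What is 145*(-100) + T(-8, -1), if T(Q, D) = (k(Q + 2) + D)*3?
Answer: -13639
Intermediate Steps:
U(d, y) = 8 (U(d, y) = 8 + 0 = 8)
k(A) = 8*A²
T(Q, D) = 3*D + 24*(2 + Q)² (T(Q, D) = (8*(Q + 2)² + D)*3 = (8*(2 + Q)² + D)*3 = (D + 8*(2 + Q)²)*3 = 3*D + 24*(2 + Q)²)
145*(-100) + T(-8, -1) = 145*(-100) + (3*(-1) + 24*(2 - 8)²) = -14500 + (-3 + 24*(-6)²) = -14500 + (-3 + 24*36) = -14500 + (-3 + 864) = -14500 + 861 = -13639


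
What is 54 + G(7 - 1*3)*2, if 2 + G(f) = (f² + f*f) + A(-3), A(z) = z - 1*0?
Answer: 108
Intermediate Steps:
A(z) = z (A(z) = z + 0 = z)
G(f) = -5 + 2*f² (G(f) = -2 + ((f² + f*f) - 3) = -2 + ((f² + f²) - 3) = -2 + (2*f² - 3) = -2 + (-3 + 2*f²) = -5 + 2*f²)
54 + G(7 - 1*3)*2 = 54 + (-5 + 2*(7 - 1*3)²)*2 = 54 + (-5 + 2*(7 - 3)²)*2 = 54 + (-5 + 2*4²)*2 = 54 + (-5 + 2*16)*2 = 54 + (-5 + 32)*2 = 54 + 27*2 = 54 + 54 = 108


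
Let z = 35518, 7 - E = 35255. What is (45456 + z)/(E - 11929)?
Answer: -80974/47177 ≈ -1.7164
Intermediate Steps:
E = -35248 (E = 7 - 1*35255 = 7 - 35255 = -35248)
(45456 + z)/(E - 11929) = (45456 + 35518)/(-35248 - 11929) = 80974/(-47177) = 80974*(-1/47177) = -80974/47177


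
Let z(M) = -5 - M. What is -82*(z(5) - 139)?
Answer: 12218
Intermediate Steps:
-82*(z(5) - 139) = -82*((-5 - 1*5) - 139) = -82*((-5 - 5) - 139) = -82*(-10 - 139) = -82*(-149) = 12218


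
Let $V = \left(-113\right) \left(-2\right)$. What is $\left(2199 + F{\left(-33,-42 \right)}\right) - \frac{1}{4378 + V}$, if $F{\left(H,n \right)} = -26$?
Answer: $\frac{10004491}{4604} \approx 2173.0$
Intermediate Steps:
$V = 226$
$\left(2199 + F{\left(-33,-42 \right)}\right) - \frac{1}{4378 + V} = \left(2199 - 26\right) - \frac{1}{4378 + 226} = 2173 - \frac{1}{4604} = \frac{10004491}{4604}$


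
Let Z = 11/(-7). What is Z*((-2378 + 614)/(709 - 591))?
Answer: 1386/59 ≈ 23.492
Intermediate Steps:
Z = -11/7 (Z = 11*(-⅐) = -11/7 ≈ -1.5714)
Z*((-2378 + 614)/(709 - 591)) = -11*(-2378 + 614)/(7*(709 - 591)) = -(-2772)/118 = -11/7*(-882/59) = 1386/59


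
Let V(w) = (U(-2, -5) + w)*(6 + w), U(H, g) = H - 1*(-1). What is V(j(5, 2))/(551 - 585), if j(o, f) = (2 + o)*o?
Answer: -41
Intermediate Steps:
j(o, f) = o*(2 + o)
U(H, g) = 1 + H (U(H, g) = H + 1 = 1 + H)
V(w) = (-1 + w)*(6 + w) (V(w) = ((1 - 2) + w)*(6 + w) = (-1 + w)*(6 + w))
V(j(5, 2))/(551 - 585) = (-6 + (5*(2 + 5))² + 5*(5*(2 + 5)))/(551 - 585) = (-6 + (5*7)² + 5*(5*7))/(-34) = -(-6 + 35² + 5*35)/34 = -(-6 + 1225 + 175)/34 = -1/34*1394 = -41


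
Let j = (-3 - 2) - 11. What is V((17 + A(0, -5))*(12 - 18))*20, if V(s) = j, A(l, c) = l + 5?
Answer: -320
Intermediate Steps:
A(l, c) = 5 + l
j = -16 (j = -5 - 11 = -16)
V(s) = -16
V((17 + A(0, -5))*(12 - 18))*20 = -16*20 = -320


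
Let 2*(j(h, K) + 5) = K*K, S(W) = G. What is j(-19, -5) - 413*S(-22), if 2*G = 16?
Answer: -6593/2 ≈ -3296.5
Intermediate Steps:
G = 8 (G = (½)*16 = 8)
S(W) = 8
j(h, K) = -5 + K²/2 (j(h, K) = -5 + (K*K)/2 = -5 + K²/2)
j(-19, -5) - 413*S(-22) = (-5 + (½)*(-5)²) - 413*8 = (-5 + (½)*25) - 3304 = (-5 + 25/2) - 3304 = 15/2 - 3304 = -6593/2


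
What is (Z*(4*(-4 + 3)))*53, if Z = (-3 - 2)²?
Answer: -5300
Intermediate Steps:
Z = 25 (Z = (-5)² = 25)
(Z*(4*(-4 + 3)))*53 = (25*(4*(-4 + 3)))*53 = (25*(4*(-1)))*53 = (25*(-4))*53 = -100*53 = -5300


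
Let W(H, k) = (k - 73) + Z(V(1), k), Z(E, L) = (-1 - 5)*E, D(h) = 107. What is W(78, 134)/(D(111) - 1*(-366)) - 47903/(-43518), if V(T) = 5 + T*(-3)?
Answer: 24790501/20584014 ≈ 1.2044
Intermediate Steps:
V(T) = 5 - 3*T
Z(E, L) = -6*E
W(H, k) = -85 + k (W(H, k) = (k - 73) - 6*(5 - 3*1) = (-73 + k) - 6*(5 - 3) = (-73 + k) - 6*2 = (-73 + k) - 12 = -85 + k)
W(78, 134)/(D(111) - 1*(-366)) - 47903/(-43518) = (-85 + 134)/(107 - 1*(-366)) - 47903/(-43518) = 49/(107 + 366) - 47903*(-1/43518) = 49/473 + 47903/43518 = 24790501/20584014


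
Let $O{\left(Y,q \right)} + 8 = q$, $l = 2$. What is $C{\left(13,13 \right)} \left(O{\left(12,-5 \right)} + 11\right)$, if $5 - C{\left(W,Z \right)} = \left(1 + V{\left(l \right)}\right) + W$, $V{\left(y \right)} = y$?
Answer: $22$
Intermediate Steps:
$O{\left(Y,q \right)} = -8 + q$
$C{\left(W,Z \right)} = 2 - W$ ($C{\left(W,Z \right)} = 5 - \left(\left(1 + 2\right) + W\right) = 5 - \left(3 + W\right) = 2 - W$)
$C{\left(13,13 \right)} \left(O{\left(12,-5 \right)} + 11\right) = \left(2 - 13\right) \left(\left(-8 - 5\right) + 11\right) = \left(2 - 13\right) \left(-13 + 11\right) = \left(-11\right) \left(-2\right) = 22$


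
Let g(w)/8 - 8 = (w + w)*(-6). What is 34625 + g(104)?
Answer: 24705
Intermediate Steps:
g(w) = 64 - 96*w (g(w) = 64 + 8*((w + w)*(-6)) = 64 + 8*((2*w)*(-6)) = 64 + 8*(-12*w) = 64 - 96*w)
34625 + g(104) = 34625 + (64 - 96*104) = 34625 + (64 - 9984) = 34625 - 9920 = 24705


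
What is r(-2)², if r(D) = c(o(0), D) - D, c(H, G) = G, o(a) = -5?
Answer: 0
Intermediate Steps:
r(D) = 0 (r(D) = D - D = 0)
r(-2)² = 0² = 0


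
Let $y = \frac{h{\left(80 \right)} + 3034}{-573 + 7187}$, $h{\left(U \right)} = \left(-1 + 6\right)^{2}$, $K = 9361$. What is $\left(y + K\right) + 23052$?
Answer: $\frac{214382641}{6614} \approx 32413.0$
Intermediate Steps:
$h{\left(U \right)} = 25$ ($h{\left(U \right)} = 5^{2} = 25$)
$y = \frac{3059}{6614}$ ($y = \frac{25 + 3034}{-573 + 7187} = \frac{3059}{6614} \approx 0.4625$)
$\left(y + K\right) + 23052 = \left(\frac{3059}{6614} + 9361\right) + 23052 = \frac{61916713}{6614} + 23052 = \frac{214382641}{6614}$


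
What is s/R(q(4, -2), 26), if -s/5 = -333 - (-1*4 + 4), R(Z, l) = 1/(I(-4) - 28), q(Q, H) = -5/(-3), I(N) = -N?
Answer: -39960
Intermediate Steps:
q(Q, H) = 5/3 (q(Q, H) = -5*(-1/3) = 5/3)
R(Z, l) = -1/24 (R(Z, l) = 1/(-1*(-4) - 28) = 1/(4 - 28) = 1/(-24) = -1/24)
s = 1665 (s = -5*(-333 - (-1*4 + 4)) = -5*(-333 - (-4 + 4)) = -5*(-333 - 1*0) = -5*(-333 + 0) = -5*(-333) = 1665)
s/R(q(4, -2), 26) = 1665/(-1/24) = 1665*(-24) = -39960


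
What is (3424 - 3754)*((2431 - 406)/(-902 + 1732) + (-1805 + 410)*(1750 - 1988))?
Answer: -9093820725/83 ≈ -1.0956e+8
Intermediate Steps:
(3424 - 3754)*((2431 - 406)/(-902 + 1732) + (-1805 + 410)*(1750 - 1988)) = -330*(2025/830 - 1395*(-238)) = -330*(2025*(1/830) + 332010) = -330*(405/166 + 332010) = -330*55114065/166 = -9093820725/83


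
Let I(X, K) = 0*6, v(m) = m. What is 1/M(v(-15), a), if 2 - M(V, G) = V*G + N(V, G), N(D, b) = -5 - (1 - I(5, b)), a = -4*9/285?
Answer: 19/116 ≈ 0.16379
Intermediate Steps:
a = -12/95 (a = -36*1/285 = -12/95 ≈ -0.12632)
I(X, K) = 0
N(D, b) = -6 (N(D, b) = -5 - (1 - 1*0) = -5 - (1 + 0) = -5 - 1*1 = -5 - 1 = -6)
M(V, G) = 8 - G*V (M(V, G) = 2 - (V*G - 6) = 2 - (G*V - 6) = 2 - (-6 + G*V) = 2 + (6 - G*V) = 8 - G*V)
1/M(v(-15), a) = 1/(8 - 1*(-12/95)*(-15)) = 1/(8 - 36/19) = 1/(116/19) = 19/116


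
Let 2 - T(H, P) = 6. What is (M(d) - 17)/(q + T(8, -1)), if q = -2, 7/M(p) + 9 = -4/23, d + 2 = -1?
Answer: 1874/633 ≈ 2.9605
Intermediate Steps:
d = -3 (d = -2 - 1 = -3)
M(p) = -161/211 (M(p) = 7/(-9 - 4/23) = 7/(-211/23) = 7*(-23/211) = -161/211)
T(H, P) = -4 (T(H, P) = 2 - 1*6 = 2 - 6 = -4)
(M(d) - 17)/(q + T(8, -1)) = (-161/211 - 17)/(-2 - 4) = -3748/211/(-6) = -3748/211*(-⅙) = 1874/633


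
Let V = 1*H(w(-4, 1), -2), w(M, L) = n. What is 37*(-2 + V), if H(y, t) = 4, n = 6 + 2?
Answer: 74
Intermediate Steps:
n = 8
w(M, L) = 8
V = 4 (V = 1*4 = 4)
37*(-2 + V) = 37*(-2 + 4) = 37*2 = 74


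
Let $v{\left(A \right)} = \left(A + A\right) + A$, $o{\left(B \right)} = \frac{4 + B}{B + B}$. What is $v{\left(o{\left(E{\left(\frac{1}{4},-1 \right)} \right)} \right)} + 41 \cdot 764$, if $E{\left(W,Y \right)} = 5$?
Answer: $\frac{313267}{10} \approx 31327.0$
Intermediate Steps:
$o{\left(B \right)} = \frac{4 + B}{2 B}$
$v{\left(A \right)} = 3 A$ ($v{\left(A \right)} = 2 A + A = 3 A$)
$v{\left(o{\left(E{\left(\frac{1}{4},-1 \right)} \right)} \right)} + 41 \cdot 764 = 3 \frac{4 + 5}{2 \cdot 5} + 41 \cdot 764 = 3 \cdot \frac{1}{2} \cdot \frac{1}{5} \cdot 9 + 31324 = 3 \cdot \frac{9}{10} + 31324 = \frac{27}{10} + 31324 = \frac{313267}{10}$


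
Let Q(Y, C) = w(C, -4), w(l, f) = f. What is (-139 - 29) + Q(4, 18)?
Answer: -172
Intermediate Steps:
Q(Y, C) = -4
(-139 - 29) + Q(4, 18) = (-139 - 29) - 4 = -168 - 4 = -172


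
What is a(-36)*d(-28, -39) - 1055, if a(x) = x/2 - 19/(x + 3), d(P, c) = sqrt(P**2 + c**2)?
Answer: -1055 - 575*sqrt(2305)/33 ≈ -1891.5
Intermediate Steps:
a(x) = x/2 - 19/(3 + x) (a(x) = x*(1/2) - 19/(3 + x) = x/2 - 19/(3 + x))
a(-36)*d(-28, -39) - 1055 = ((-38 + (-36)**2 + 3*(-36))/(2*(3 - 36)))*sqrt((-28)**2 + (-39)**2) - 1055 = ((1/2)*(-38 + 1296 - 108)/(-33))*sqrt(784 + 1521) - 1055 = ((1/2)*(-1/33)*1150)*sqrt(2305) - 1055 = -575*sqrt(2305)/33 - 1055 = -1055 - 575*sqrt(2305)/33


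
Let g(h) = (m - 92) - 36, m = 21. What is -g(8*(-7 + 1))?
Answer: 107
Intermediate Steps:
g(h) = -107 (g(h) = (21 - 92) - 36 = -71 - 36 = -107)
-g(8*(-7 + 1)) = -1*(-107) = 107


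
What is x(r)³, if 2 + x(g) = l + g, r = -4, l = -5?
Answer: -1331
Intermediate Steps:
x(g) = -7 + g (x(g) = -2 + (-5 + g) = -7 + g)
x(r)³ = (-7 - 4)³ = (-11)³ = -1331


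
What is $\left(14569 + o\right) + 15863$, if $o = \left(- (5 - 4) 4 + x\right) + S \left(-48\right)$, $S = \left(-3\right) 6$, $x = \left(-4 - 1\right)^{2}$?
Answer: $31317$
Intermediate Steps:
$x = 25$ ($x = \left(-5\right)^{2} = 25$)
$S = -18$
$o = 885$ ($o = \left(- (5 - 4) 4 + 25\right) - -864 = \left(\left(-1\right) 1 \cdot 4 + 25\right) + 864 = \left(\left(-1\right) 4 + 25\right) + 864 = \left(-4 + 25\right) + 864 = 21 + 864 = 885$)
$\left(14569 + o\right) + 15863 = \left(14569 + 885\right) + 15863 = 15454 + 15863 = 31317$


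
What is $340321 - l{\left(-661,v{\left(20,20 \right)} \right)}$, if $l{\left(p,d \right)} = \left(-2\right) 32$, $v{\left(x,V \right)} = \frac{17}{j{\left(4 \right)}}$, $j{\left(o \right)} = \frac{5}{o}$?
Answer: $340385$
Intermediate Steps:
$v{\left(x,V \right)} = \frac{68}{5}$ ($v{\left(x,V \right)} = \frac{17}{5 \cdot \frac{1}{4}} = \frac{17}{\frac{5}{4}} = 17 \cdot \frac{4}{5} = \frac{68}{5}$)
$l{\left(p,d \right)} = -64$
$340321 - l{\left(-661,v{\left(20,20 \right)} \right)} = 340321 - -64 = 340321 + 64 = 340385$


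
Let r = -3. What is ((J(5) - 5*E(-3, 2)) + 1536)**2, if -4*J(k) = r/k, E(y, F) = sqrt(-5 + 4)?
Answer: 943892729/400 - 30723*I/2 ≈ 2.3597e+6 - 15362.0*I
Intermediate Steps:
E(y, F) = I (E(y, F) = sqrt(-1) = I)
J(k) = 3/(4*k) (J(k) = -(-3)/(4*k) = 3/(4*k))
((J(5) - 5*E(-3, 2)) + 1536)**2 = (((3/4)/5 - 5*I) + 1536)**2 = (((3/4)*(1/5) - 5*I) + 1536)**2 = ((3/20 - 5*I) + 1536)**2 = (30723/20 - 5*I)**2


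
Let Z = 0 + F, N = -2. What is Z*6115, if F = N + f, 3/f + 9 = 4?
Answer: -15899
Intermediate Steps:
f = -⅗ (f = 3/(-9 + 4) = 3/(-5) = 3*(-⅕) = -⅗ ≈ -0.60000)
F = -13/5 (F = -2 - ⅗ = -13/5 ≈ -2.6000)
Z = -13/5 (Z = 0 - 13/5 = -13/5 ≈ -2.6000)
Z*6115 = -13/5*6115 = -15899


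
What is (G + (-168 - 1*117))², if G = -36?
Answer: 103041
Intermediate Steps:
(G + (-168 - 1*117))² = (-36 + (-168 - 1*117))² = (-36 + (-168 - 117))² = (-36 - 285)² = (-321)² = 103041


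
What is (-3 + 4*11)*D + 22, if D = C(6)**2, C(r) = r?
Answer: 1498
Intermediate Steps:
D = 36 (D = 6**2 = 36)
(-3 + 4*11)*D + 22 = (-3 + 4*11)*36 + 22 = (-3 + 44)*36 + 22 = 41*36 + 22 = 1476 + 22 = 1498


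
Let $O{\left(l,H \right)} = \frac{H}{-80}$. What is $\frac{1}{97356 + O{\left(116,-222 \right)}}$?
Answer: $\frac{40}{3894351} \approx 1.0271 \cdot 10^{-5}$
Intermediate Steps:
$O{\left(l,H \right)} = - \frac{H}{80}$ ($O{\left(l,H \right)} = H \left(- \frac{1}{80}\right) = - \frac{H}{80}$)
$\frac{1}{97356 + O{\left(116,-222 \right)}} = \frac{1}{97356 - - \frac{111}{40}} = \frac{1}{97356 + \frac{111}{40}} = \frac{1}{\frac{3894351}{40}} = \frac{40}{3894351}$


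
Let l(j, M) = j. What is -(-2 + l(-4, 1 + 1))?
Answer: 6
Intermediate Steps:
-(-2 + l(-4, 1 + 1)) = -(-2 - 4) = -1*(-6) = 6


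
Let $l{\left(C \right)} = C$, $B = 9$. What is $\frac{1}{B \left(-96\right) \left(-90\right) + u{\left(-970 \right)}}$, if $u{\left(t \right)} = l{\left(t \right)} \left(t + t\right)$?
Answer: $\frac{1}{1959560} \approx 5.1032 \cdot 10^{-7}$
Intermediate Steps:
$u{\left(t \right)} = 2 t^{2}$ ($u{\left(t \right)} = t \left(t + t\right) = t 2 t = 2 t^{2}$)
$\frac{1}{B \left(-96\right) \left(-90\right) + u{\left(-970 \right)}} = \frac{1}{9 \left(-96\right) \left(-90\right) + 2 \left(-970\right)^{2}} = \frac{1}{\left(-864\right) \left(-90\right) + 2 \cdot 940900} = \frac{1}{77760 + 1881800} = \frac{1}{1959560}$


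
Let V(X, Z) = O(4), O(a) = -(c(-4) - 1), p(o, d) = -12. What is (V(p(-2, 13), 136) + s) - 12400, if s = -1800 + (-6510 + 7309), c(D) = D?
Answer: -13396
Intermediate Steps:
O(a) = 5 (O(a) = -(-4 - 1) = -1*(-5) = 5)
V(X, Z) = 5
s = -1001 (s = -1800 + 799 = -1001)
(V(p(-2, 13), 136) + s) - 12400 = (5 - 1001) - 12400 = -996 - 12400 = -13396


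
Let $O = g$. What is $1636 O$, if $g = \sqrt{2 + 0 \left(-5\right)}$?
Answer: $1636 \sqrt{2} \approx 2313.7$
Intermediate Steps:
$g = \sqrt{2}$ ($g = \sqrt{2 + 0} = \sqrt{2} \approx 1.4142$)
$O = \sqrt{2} \approx 1.4142$
$1636 O = 1636 \sqrt{2}$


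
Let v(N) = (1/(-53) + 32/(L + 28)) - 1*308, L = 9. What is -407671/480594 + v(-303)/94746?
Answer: -2112041282482/2480357728949 ≈ -0.85151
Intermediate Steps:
v(N) = -602329/1961 (v(N) = (1/(-53) + 32/(9 + 28)) - 1*308 = (1*(-1/53) + 32/37) - 308 = (-1/53 + 32*(1/37)) - 308 = (-1/53 + 32/37) - 308 = 1659/1961 - 308 = -602329/1961)
-407671/480594 + v(-303)/94746 = -407671/480594 - 602329/1961/94746 = -407671*1/480594 - 602329/1961*1/94746 = -407671/480594 - 602329/185796906 = -2112041282482/2480357728949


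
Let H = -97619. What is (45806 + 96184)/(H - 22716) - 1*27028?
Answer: -650511274/24067 ≈ -27029.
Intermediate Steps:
(45806 + 96184)/(H - 22716) - 1*27028 = (45806 + 96184)/(-97619 - 22716) - 1*27028 = 141990/(-120335) - 27028 = 141990*(-1/120335) - 27028 = -28398/24067 - 27028 = -650511274/24067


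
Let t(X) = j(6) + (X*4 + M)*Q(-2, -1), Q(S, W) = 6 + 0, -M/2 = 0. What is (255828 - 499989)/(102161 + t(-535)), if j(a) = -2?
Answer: -81387/29773 ≈ -2.7336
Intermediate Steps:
M = 0 (M = -2*0 = 0)
Q(S, W) = 6
t(X) = -2 + 24*X (t(X) = -2 + (X*4 + 0)*6 = -2 + (4*X + 0)*6 = -2 + (4*X)*6 = -2 + 24*X)
(255828 - 499989)/(102161 + t(-535)) = (255828 - 499989)/(102161 + (-2 + 24*(-535))) = -244161/(102161 + (-2 - 12840)) = -244161/(102161 - 12842) = -244161/89319 = -244161*1/89319 = -81387/29773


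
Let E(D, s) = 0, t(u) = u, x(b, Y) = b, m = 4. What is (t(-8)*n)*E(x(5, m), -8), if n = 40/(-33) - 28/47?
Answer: 0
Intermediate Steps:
n = -2804/1551 (n = 40*(-1/33) - 28*1/47 = -40/33 - 28/47 = -2804/1551 ≈ -1.8079)
(t(-8)*n)*E(x(5, m), -8) = -8*(-2804/1551)*0 = (22432/1551)*0 = 0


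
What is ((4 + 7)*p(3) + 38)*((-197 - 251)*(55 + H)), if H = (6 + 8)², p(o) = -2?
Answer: -1799168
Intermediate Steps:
H = 196 (H = 14² = 196)
((4 + 7)*p(3) + 38)*((-197 - 251)*(55 + H)) = ((4 + 7)*(-2) + 38)*((-197 - 251)*(55 + 196)) = (11*(-2) + 38)*(-448*251) = (-22 + 38)*(-112448) = 16*(-112448) = -1799168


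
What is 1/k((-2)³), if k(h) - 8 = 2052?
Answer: 1/2060 ≈ 0.00048544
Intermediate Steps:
k(h) = 2060 (k(h) = 8 + 2052 = 2060)
1/k((-2)³) = 1/2060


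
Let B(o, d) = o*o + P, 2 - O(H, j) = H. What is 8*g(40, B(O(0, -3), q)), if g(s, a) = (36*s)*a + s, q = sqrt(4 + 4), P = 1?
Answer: 57920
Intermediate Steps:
O(H, j) = 2 - H
q = 2*sqrt(2) (q = sqrt(8) = 2*sqrt(2) ≈ 2.8284)
B(o, d) = 1 + o**2 (B(o, d) = o*o + 1 = o**2 + 1 = 1 + o**2)
g(s, a) = s + 36*a*s (g(s, a) = 36*a*s + s = s + 36*a*s)
8*g(40, B(O(0, -3), q)) = 8*(40*(1 + 36*(1 + (2 - 1*0)**2))) = 8*(40*(1 + 36*(1 + (2 + 0)**2))) = 8*(40*(1 + 36*(1 + 2**2))) = 8*(40*(1 + 36*(1 + 4))) = 8*(40*(1 + 36*5)) = 8*(40*(1 + 180)) = 8*(40*181) = 8*7240 = 57920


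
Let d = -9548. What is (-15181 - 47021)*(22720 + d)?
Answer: -819324744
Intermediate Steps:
(-15181 - 47021)*(22720 + d) = (-15181 - 47021)*(22720 - 9548) = -62202*13172 = -819324744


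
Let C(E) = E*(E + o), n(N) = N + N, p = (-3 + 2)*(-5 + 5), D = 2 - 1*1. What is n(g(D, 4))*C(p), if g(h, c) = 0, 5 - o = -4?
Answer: 0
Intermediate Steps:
o = 9 (o = 5 - 1*(-4) = 5 + 4 = 9)
D = 1 (D = 2 - 1 = 1)
p = 0 (p = -1*0 = 0)
n(N) = 2*N
C(E) = E*(9 + E) (C(E) = E*(E + 9) = E*(9 + E))
n(g(D, 4))*C(p) = (2*0)*(0*(9 + 0)) = 0*(0*9) = 0*0 = 0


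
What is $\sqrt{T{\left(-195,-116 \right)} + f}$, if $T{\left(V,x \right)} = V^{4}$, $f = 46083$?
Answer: $2 \sqrt{361486677} \approx 38026.0$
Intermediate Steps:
$\sqrt{T{\left(-195,-116 \right)} + f} = \sqrt{\left(-195\right)^{4} + 46083} = \sqrt{1445900625 + 46083} = \sqrt{1445946708} = 2 \sqrt{361486677}$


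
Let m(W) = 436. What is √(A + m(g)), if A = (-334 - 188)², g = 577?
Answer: 2*√68230 ≈ 522.42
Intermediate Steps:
A = 272484 (A = (-522)² = 272484)
√(A + m(g)) = √(272484 + 436) = √272920 = 2*√68230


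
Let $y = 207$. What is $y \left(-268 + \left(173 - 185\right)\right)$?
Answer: $-57960$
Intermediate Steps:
$y \left(-268 + \left(173 - 185\right)\right) = 207 \left(-268 + \left(173 - 185\right)\right) = 207 \left(-268 - 12\right) = 207 \left(-280\right) = -57960$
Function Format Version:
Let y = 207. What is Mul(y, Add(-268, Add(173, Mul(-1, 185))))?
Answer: -57960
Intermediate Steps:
Mul(y, Add(-268, Add(173, Mul(-1, 185)))) = Mul(207, Add(-268, Add(173, Mul(-1, 185)))) = Mul(207, Add(-268, Add(173, -185))) = Mul(207, Add(-268, -12)) = Mul(207, -280) = -57960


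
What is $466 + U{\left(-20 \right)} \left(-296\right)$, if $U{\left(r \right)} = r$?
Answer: $6386$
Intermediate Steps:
$466 + U{\left(-20 \right)} \left(-296\right) = 466 - -5920 = 466 + 5920 = 6386$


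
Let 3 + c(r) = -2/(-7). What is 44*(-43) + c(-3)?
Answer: -13263/7 ≈ -1894.7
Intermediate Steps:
c(r) = -19/7 (c(r) = -3 - 2/(-7) = -3 - 2*(-1/7) = -3 + 2/7 = -19/7)
44*(-43) + c(-3) = 44*(-43) - 19/7 = -1892 - 19/7 = -13263/7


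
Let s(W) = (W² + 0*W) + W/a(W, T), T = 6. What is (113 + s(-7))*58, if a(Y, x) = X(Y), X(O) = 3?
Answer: 27782/3 ≈ 9260.7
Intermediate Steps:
a(Y, x) = 3
s(W) = W² + W/3 (s(W) = (W² + 0*W) + W/3 = (W² + 0) + W*(⅓) = W² + W/3)
(113 + s(-7))*58 = (113 - 7*(⅓ - 7))*58 = (113 - 7*(-20/3))*58 = (113 + 140/3)*58 = (479/3)*58 = 27782/3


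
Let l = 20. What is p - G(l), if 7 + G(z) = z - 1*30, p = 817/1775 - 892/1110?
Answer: 3281782/197025 ≈ 16.657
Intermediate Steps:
p = -67643/197025 (p = 817*(1/1775) - 892*1/1110 = 817/1775 - 446/555 = -67643/197025 ≈ -0.34332)
G(z) = -37 + z (G(z) = -7 + (z - 1*30) = -7 + (z - 30) = -7 + (-30 + z) = -37 + z)
p - G(l) = -67643/197025 - (-37 + 20) = -67643/197025 - 1*(-17) = -67643/197025 + 17 = 3281782/197025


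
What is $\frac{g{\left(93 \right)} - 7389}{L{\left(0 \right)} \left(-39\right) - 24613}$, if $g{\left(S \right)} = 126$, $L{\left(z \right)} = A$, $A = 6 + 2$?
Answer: $\frac{7263}{24925} \approx 0.29139$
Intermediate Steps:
$A = 8$
$L{\left(z \right)} = 8$
$\frac{g{\left(93 \right)} - 7389}{L{\left(0 \right)} \left(-39\right) - 24613} = \frac{126 - 7389}{8 \left(-39\right) - 24613} = - \frac{7263}{-312 - 24613} = - \frac{7263}{-24925} = \left(-7263\right) \left(- \frac{1}{24925}\right) = \frac{7263}{24925}$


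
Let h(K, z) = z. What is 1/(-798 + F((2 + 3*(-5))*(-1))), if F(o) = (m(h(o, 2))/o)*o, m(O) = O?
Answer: -1/796 ≈ -0.0012563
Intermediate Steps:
F(o) = 2 (F(o) = (2/o)*o = 2)
1/(-798 + F((2 + 3*(-5))*(-1))) = 1/(-798 + 2) = 1/(-796) = -1/796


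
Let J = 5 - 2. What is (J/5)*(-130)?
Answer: -78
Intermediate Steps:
J = 3
(J/5)*(-130) = (3/5)*(-130) = (3*(⅕))*(-130) = (⅗)*(-130) = -78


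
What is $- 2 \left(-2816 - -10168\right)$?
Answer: $-14704$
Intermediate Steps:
$- 2 \left(-2816 - -10168\right) = - 2 \left(-2816 + 10168\right) = \left(-2\right) 7352 = -14704$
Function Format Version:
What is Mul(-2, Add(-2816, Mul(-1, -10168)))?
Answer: -14704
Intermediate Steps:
Mul(-2, Add(-2816, Mul(-1, -10168))) = Mul(-2, Add(-2816, 10168)) = Mul(-2, 7352) = -14704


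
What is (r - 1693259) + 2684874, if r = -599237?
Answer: 392378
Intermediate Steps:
(r - 1693259) + 2684874 = (-599237 - 1693259) + 2684874 = -2292496 + 2684874 = 392378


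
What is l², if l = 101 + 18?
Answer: 14161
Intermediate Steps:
l = 119
l² = 119² = 14161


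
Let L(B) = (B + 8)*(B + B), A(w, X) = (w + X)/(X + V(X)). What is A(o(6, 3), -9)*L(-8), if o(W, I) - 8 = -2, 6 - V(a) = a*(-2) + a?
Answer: 0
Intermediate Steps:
V(a) = 6 + a (V(a) = 6 - (a*(-2) + a) = 6 - (-2*a + a) = 6 - (-1)*a = 6 + a)
o(W, I) = 6 (o(W, I) = 8 - 2 = 6)
A(w, X) = (X + w)/(6 + 2*X) (A(w, X) = (w + X)/(X + (6 + X)) = (X + w)/(6 + 2*X))
L(B) = 2*B*(8 + B) (L(B) = (8 + B)*(2*B) = 2*B*(8 + B))
A(o(6, 3), -9)*L(-8) = ((-9 + 6)/(2*(3 - 9)))*(2*(-8)*(8 - 8)) = ((1/2)*(-3)/(-6))*(2*(-8)*0) = ((1/2)*(-1/6)*(-3))*0 = (1/4)*0 = 0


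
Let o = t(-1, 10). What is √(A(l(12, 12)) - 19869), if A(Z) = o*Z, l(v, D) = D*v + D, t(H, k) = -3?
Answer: I*√20337 ≈ 142.61*I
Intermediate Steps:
o = -3
l(v, D) = D + D*v
A(Z) = -3*Z
√(A(l(12, 12)) - 19869) = √(-36*(1 + 12) - 19869) = √(-36*13 - 19869) = √(-3*156 - 19869) = √(-468 - 19869) = √(-20337) = I*√20337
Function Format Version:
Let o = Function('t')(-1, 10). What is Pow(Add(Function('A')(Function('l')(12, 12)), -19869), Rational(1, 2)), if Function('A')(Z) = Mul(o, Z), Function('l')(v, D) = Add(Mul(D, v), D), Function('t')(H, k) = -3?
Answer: Mul(I, Pow(20337, Rational(1, 2))) ≈ Mul(142.61, I)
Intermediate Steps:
o = -3
Function('l')(v, D) = Add(D, Mul(D, v))
Function('A')(Z) = Mul(-3, Z)
Pow(Add(Function('A')(Function('l')(12, 12)), -19869), Rational(1, 2)) = Pow(Add(Mul(-3, Mul(12, Add(1, 12))), -19869), Rational(1, 2)) = Pow(Add(Mul(-3, Mul(12, 13)), -19869), Rational(1, 2)) = Pow(Add(Mul(-3, 156), -19869), Rational(1, 2)) = Pow(Add(-468, -19869), Rational(1, 2)) = Pow(-20337, Rational(1, 2)) = Mul(I, Pow(20337, Rational(1, 2)))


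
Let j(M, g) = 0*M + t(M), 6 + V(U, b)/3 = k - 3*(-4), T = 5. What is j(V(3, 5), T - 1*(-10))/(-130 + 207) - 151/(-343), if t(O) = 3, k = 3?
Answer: 1808/3773 ≈ 0.47919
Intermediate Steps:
V(U, b) = 27 (V(U, b) = -18 + 3*(3 - 3*(-4)) = -18 + 3*(3 + 12) = -18 + 3*15 = -18 + 45 = 27)
j(M, g) = 3 (j(M, g) = 0*M + 3 = 0 + 3 = 3)
j(V(3, 5), T - 1*(-10))/(-130 + 207) - 151/(-343) = 3/(-130 + 207) - 151/(-343) = 3/77 - 151*(-1/343) = 3*(1/77) + 151/343 = 3/77 + 151/343 = 1808/3773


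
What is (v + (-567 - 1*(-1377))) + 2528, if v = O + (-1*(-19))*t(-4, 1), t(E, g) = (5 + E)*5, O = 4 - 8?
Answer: 3429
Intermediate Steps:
O = -4
t(E, g) = 25 + 5*E
v = 91 (v = -4 + (-1*(-19))*(25 + 5*(-4)) = -4 + 19*(25 - 20) = -4 + 19*5 = -4 + 95 = 91)
(v + (-567 - 1*(-1377))) + 2528 = (91 + (-567 - 1*(-1377))) + 2528 = (91 + (-567 + 1377)) + 2528 = (91 + 810) + 2528 = 901 + 2528 = 3429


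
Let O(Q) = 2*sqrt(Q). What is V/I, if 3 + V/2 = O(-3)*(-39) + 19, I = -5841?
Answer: -32/5841 + 52*I*sqrt(3)/1947 ≈ -0.0054785 + 0.046259*I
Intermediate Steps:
V = 32 - 156*I*sqrt(3) (V = -6 + 2*((2*sqrt(-3))*(-39) + 19) = -6 + 2*((2*(I*sqrt(3)))*(-39) + 19) = -6 + 2*((2*I*sqrt(3))*(-39) + 19) = -6 + 2*(-78*I*sqrt(3) + 19) = -6 + 2*(19 - 78*I*sqrt(3)) = -6 + (38 - 156*I*sqrt(3)) = 32 - 156*I*sqrt(3) ≈ 32.0 - 270.2*I)
V/I = (32 - 156*I*sqrt(3))/(-5841) = (32 - 156*I*sqrt(3))*(-1/5841) = -32/5841 + 52*I*sqrt(3)/1947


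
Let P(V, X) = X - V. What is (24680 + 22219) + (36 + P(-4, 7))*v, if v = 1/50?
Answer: 2344997/50 ≈ 46900.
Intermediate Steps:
v = 1/50 ≈ 0.020000
(24680 + 22219) + (36 + P(-4, 7))*v = (24680 + 22219) + (36 + (7 - 1*(-4)))*(1/50) = 46899 + (36 + (7 + 4))*(1/50) = 46899 + (36 + 11)*(1/50) = 46899 + 47*(1/50) = 46899 + 47/50 = 2344997/50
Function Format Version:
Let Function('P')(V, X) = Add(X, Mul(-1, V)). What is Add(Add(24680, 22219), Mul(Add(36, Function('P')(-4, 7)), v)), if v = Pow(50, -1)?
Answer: Rational(2344997, 50) ≈ 46900.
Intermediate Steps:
v = Rational(1, 50) ≈ 0.020000
Add(Add(24680, 22219), Mul(Add(36, Function('P')(-4, 7)), v)) = Add(Add(24680, 22219), Mul(Add(36, Add(7, Mul(-1, -4))), Rational(1, 50))) = Add(46899, Mul(Add(36, Add(7, 4)), Rational(1, 50))) = Add(46899, Mul(Add(36, 11), Rational(1, 50))) = Add(46899, Mul(47, Rational(1, 50))) = Add(46899, Rational(47, 50)) = Rational(2344997, 50)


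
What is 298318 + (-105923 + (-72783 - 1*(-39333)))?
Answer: 158945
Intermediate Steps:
298318 + (-105923 + (-72783 - 1*(-39333))) = 298318 + (-105923 + (-72783 + 39333)) = 298318 + (-105923 - 33450) = 298318 - 139373 = 158945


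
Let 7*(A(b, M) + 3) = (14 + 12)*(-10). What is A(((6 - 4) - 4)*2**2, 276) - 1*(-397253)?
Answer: 2780490/7 ≈ 3.9721e+5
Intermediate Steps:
A(b, M) = -281/7 (A(b, M) = -3 + ((14 + 12)*(-10))/7 = -3 + (26*(-10))/7 = -3 + (1/7)*(-260) = -3 - 260/7 = -281/7)
A(((6 - 4) - 4)*2**2, 276) - 1*(-397253) = -281/7 - 1*(-397253) = -281/7 + 397253 = 2780490/7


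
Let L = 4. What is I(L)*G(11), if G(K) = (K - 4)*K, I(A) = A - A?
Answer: 0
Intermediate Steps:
I(A) = 0
G(K) = K*(-4 + K) (G(K) = (-4 + K)*K = K*(-4 + K))
I(L)*G(11) = 0*(11*(-4 + 11)) = 0*(11*7) = 0*77 = 0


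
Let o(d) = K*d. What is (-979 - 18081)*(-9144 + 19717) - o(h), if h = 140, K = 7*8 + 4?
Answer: -201529780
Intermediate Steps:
K = 60 (K = 56 + 4 = 60)
o(d) = 60*d
(-979 - 18081)*(-9144 + 19717) - o(h) = (-979 - 18081)*(-9144 + 19717) - 60*140 = -19060*10573 - 1*8400 = -201521380 - 8400 = -201529780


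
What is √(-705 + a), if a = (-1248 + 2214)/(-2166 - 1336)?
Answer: I*√2162376438/1751 ≈ 26.557*I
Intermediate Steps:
a = -483/1751 (a = 966/(-3502) = 966*(-1/3502) = -483/1751 ≈ -0.27584)
√(-705 + a) = √(-705 - 483/1751) = √(-1234938/1751) = I*√2162376438/1751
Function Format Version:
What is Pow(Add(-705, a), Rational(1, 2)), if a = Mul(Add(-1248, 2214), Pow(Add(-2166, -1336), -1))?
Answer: Mul(Rational(1, 1751), I, Pow(2162376438, Rational(1, 2))) ≈ Mul(26.557, I)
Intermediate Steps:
a = Rational(-483, 1751) (a = Mul(966, Pow(-3502, -1)) = Mul(966, Rational(-1, 3502)) = Rational(-483, 1751) ≈ -0.27584)
Pow(Add(-705, a), Rational(1, 2)) = Pow(Add(-705, Rational(-483, 1751)), Rational(1, 2)) = Pow(Rational(-1234938, 1751), Rational(1, 2)) = Mul(Rational(1, 1751), I, Pow(2162376438, Rational(1, 2)))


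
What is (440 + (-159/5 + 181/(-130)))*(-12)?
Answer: -63462/13 ≈ -4881.7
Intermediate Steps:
(440 + (-159/5 + 181/(-130)))*(-12) = (440 + (-159*1/5 + 181*(-1/130)))*(-12) = (440 + (-159/5 - 181/130))*(-12) = (440 - 863/26)*(-12) = (10577/26)*(-12) = -63462/13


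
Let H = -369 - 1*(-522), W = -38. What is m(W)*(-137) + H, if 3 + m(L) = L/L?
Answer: 427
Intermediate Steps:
m(L) = -2 (m(L) = -3 + L/L = -3 + 1 = -2)
H = 153 (H = -369 + 522 = 153)
m(W)*(-137) + H = -2*(-137) + 153 = 274 + 153 = 427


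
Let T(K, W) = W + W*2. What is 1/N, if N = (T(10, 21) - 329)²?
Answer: 1/70756 ≈ 1.4133e-5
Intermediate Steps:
T(K, W) = 3*W (T(K, W) = W + 2*W = 3*W)
N = 70756 (N = (3*21 - 329)² = (63 - 329)² = (-266)² = 70756)
1/N = 1/70756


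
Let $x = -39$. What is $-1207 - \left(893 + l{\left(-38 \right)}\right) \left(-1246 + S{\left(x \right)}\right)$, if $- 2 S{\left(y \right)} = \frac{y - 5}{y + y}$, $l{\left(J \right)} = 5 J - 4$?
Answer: $\frac{11309274}{13} \approx 8.6994 \cdot 10^{5}$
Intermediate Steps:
$l{\left(J \right)} = -4 + 5 J$
$S{\left(y \right)} = - \frac{-5 + y}{4 y}$ ($S{\left(y \right)} = - \frac{\left(y - 5\right) \frac{1}{y + y}}{2} = - \frac{\left(-5 + y\right) \frac{1}{2 y}}{2} = - \frac{\frac{1}{2} \frac{1}{y} \left(-5 + y\right)}{2} = - \frac{-5 + y}{4 y}$)
$-1207 - \left(893 + l{\left(-38 \right)}\right) \left(-1246 + S{\left(x \right)}\right) = -1207 - \left(893 + \left(-4 + 5 \left(-38\right)\right)\right) \left(-1246 + \frac{5 - -39}{4 \left(-39\right)}\right) = -1207 - \left(893 - 194\right) \left(-1246 + \frac{1}{4} \left(- \frac{1}{39}\right) \left(5 + 39\right)\right) = -1207 - \left(893 - 194\right) \left(-1246 + \frac{1}{4} \left(- \frac{1}{39}\right) 44\right) = -1207 - 699 \left(-1246 - \frac{11}{39}\right) = -1207 - 699 \left(- \frac{48605}{39}\right) = -1207 - - \frac{11324965}{13} = -1207 + \frac{11324965}{13} = \frac{11309274}{13}$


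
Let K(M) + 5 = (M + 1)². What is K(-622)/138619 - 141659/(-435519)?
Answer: 26798347715/8624458323 ≈ 3.1073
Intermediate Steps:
K(M) = -5 + (1 + M)² (K(M) = -5 + (M + 1)² = -5 + (1 + M)²)
K(-622)/138619 - 141659/(-435519) = (-5 + (1 - 622)²)/138619 - 141659/(-435519) = (-5 + (-621)²)*(1/138619) - 141659*(-1/435519) = (-5 + 385641)*(1/138619) + 20237/62217 = 385636*(1/138619) + 20237/62217 = 385636/138619 + 20237/62217 = 26798347715/8624458323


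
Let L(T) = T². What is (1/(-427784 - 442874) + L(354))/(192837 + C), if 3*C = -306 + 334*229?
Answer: 327322133781/570011956678 ≈ 0.57424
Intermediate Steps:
C = 76180/3 (C = (-306 + 334*229)/3 = (-306 + 76486)/3 = (⅓)*76180 = 76180/3 ≈ 25393.)
(1/(-427784 - 442874) + L(354))/(192837 + C) = (1/(-427784 - 442874) + 354²)/(192837 + 76180/3) = (1/(-870658) + 125316)/(654691/3) = (-1/870658 + 125316)*(3/654691) = (109107377927/870658)*(3/654691) = 327322133781/570011956678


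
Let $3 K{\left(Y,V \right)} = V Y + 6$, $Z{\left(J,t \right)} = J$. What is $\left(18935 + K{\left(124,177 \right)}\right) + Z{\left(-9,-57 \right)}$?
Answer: $26244$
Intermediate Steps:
$K{\left(Y,V \right)} = 2 + \frac{V Y}{3}$ ($K{\left(Y,V \right)} = \frac{V Y + 6}{3} = \frac{6 + V Y}{3} = 2 + \frac{V Y}{3}$)
$\left(18935 + K{\left(124,177 \right)}\right) + Z{\left(-9,-57 \right)} = \left(18935 + \left(2 + \frac{1}{3} \cdot 177 \cdot 124\right)\right) - 9 = \left(18935 + \left(2 + 7316\right)\right) - 9 = \left(18935 + 7318\right) - 9 = 26253 - 9 = 26244$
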